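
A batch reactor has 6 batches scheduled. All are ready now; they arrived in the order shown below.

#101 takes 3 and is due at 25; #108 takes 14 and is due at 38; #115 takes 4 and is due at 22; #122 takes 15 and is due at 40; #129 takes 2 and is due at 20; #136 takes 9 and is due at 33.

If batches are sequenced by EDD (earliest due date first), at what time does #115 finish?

EDD (increasing due date): #129 #115 #101 #136 #108 #122.
#129: 0→2
#115: 2→6

6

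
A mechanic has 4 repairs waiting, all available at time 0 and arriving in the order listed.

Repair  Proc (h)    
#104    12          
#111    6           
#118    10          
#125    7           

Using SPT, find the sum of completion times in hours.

77

SPT (increasing processing time): #111 #125 #118 #104.
#111: 0→6
#125: 6→13
#118: 13→23
#104: 23→35
Sum = 6+13+23+35 = 77.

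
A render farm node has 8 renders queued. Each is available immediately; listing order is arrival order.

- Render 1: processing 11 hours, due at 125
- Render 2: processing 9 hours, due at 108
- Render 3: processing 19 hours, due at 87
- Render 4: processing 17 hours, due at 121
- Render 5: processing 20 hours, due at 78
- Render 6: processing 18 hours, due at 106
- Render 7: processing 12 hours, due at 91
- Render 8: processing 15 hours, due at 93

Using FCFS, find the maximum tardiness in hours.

28

FIFO (arrival order): Render 1 Render 2 Render 3 Render 4 Render 5 Render 6 Render 7 Render 8.
Render 1: 0→11, due 125, tardiness 0
Render 2: 11→20, due 108, tardiness 0
Render 3: 20→39, due 87, tardiness 0
Render 4: 39→56, due 121, tardiness 0
Render 5: 56→76, due 78, tardiness 0
Render 6: 76→94, due 106, tardiness 0
Render 7: 94→106, due 91, tardiness 15
Render 8: 106→121, due 93, tardiness 28
Maximum = 28.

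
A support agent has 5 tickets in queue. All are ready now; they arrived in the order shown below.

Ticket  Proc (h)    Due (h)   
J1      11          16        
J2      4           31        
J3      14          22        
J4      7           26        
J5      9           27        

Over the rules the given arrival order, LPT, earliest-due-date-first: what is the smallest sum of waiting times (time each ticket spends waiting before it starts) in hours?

91

FIFO (arrival order): J1 J2 J3 J4 J5.
J1: waits 0, runs 0→11
J2: waits 11, runs 11→15
J3: waits 15, runs 15→29
J4: waits 29, runs 29→36
J5: waits 36, runs 36→45
Sum = 0+11+15+29+36 = 91.
LPT (decreasing processing time): J3 J1 J5 J4 J2.
J3: waits 0, runs 0→14
J1: waits 14, runs 14→25
J5: waits 25, runs 25→34
J4: waits 34, runs 34→41
J2: waits 41, runs 41→45
Sum = 0+14+25+34+41 = 114.
EDD (increasing due date): J1 J3 J4 J5 J2.
J1: waits 0, runs 0→11
J3: waits 11, runs 11→25
J4: waits 25, runs 25→32
J5: waits 32, runs 32→41
J2: waits 41, runs 41→45
Sum = 0+11+25+32+41 = 109.
FIFO 91, LPT 114, EDD 109 → minimum 91.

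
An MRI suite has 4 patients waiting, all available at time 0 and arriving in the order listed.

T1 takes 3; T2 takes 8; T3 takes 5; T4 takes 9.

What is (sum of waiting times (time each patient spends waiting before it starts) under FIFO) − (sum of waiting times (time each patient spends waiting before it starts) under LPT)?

-18

FIFO (arrival order): T1 T2 T3 T4.
T1: waits 0, runs 0→3
T2: waits 3, runs 3→11
T3: waits 11, runs 11→16
T4: waits 16, runs 16→25
Sum = 0+3+11+16 = 30.
LPT (decreasing processing time): T4 T2 T3 T1.
T4: waits 0, runs 0→9
T2: waits 9, runs 9→17
T3: waits 17, runs 17→22
T1: waits 22, runs 22→25
Sum = 0+9+17+22 = 48.
Difference = 30 − 48 = -18.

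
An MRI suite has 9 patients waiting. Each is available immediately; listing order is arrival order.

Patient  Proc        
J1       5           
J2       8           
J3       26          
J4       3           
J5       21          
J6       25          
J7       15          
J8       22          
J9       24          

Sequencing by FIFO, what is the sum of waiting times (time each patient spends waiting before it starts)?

478

FIFO (arrival order): J1 J2 J3 J4 J5 J6 J7 J8 J9.
J1: waits 0, runs 0→5
J2: waits 5, runs 5→13
J3: waits 13, runs 13→39
J4: waits 39, runs 39→42
J5: waits 42, runs 42→63
J6: waits 63, runs 63→88
J7: waits 88, runs 88→103
J8: waits 103, runs 103→125
J9: waits 125, runs 125→149
Sum = 0+5+13+39+42+63+88+103+125 = 478.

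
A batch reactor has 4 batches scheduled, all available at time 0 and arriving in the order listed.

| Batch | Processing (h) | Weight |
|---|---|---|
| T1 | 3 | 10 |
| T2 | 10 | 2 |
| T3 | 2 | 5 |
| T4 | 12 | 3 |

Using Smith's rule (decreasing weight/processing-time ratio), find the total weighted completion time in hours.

160

WSPT (decreasing weight/processing-time ratio): T1 T3 T4 T2.
T1: finishes 3, weight 10, w·C = 30
T3: finishes 5, weight 5, w·C = 25
T4: finishes 17, weight 3, w·C = 51
T2: finishes 27, weight 2, w·C = 54
Sum = 30+25+51+54 = 160.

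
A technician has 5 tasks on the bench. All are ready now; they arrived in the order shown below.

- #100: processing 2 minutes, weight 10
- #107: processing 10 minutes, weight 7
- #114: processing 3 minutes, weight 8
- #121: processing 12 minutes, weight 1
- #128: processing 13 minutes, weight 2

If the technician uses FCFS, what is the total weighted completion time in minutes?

FIFO (arrival order): #100 #107 #114 #121 #128.
#100: finishes 2, weight 10, w·C = 20
#107: finishes 12, weight 7, w·C = 84
#114: finishes 15, weight 8, w·C = 120
#121: finishes 27, weight 1, w·C = 27
#128: finishes 40, weight 2, w·C = 80
Sum = 20+84+120+27+80 = 331.

331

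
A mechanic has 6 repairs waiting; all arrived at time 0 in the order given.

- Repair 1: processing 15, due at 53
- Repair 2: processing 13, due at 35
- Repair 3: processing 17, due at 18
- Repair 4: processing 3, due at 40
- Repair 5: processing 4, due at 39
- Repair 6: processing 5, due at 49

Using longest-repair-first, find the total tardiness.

43

LPT (decreasing processing time): Repair 3 Repair 1 Repair 2 Repair 6 Repair 5 Repair 4.
Repair 3: 0→17, due 18, tardiness 0
Repair 1: 17→32, due 53, tardiness 0
Repair 2: 32→45, due 35, tardiness 10
Repair 6: 45→50, due 49, tardiness 1
Repair 5: 50→54, due 39, tardiness 15
Repair 4: 54→57, due 40, tardiness 17
Sum = 0+0+10+1+15+17 = 43.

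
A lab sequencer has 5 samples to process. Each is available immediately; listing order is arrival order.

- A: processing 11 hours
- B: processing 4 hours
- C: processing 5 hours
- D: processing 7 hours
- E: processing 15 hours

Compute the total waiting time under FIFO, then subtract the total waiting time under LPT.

FIFO (arrival order): A B C D E.
A: waits 0, runs 0→11
B: waits 11, runs 11→15
C: waits 15, runs 15→20
D: waits 20, runs 20→27
E: waits 27, runs 27→42
Sum = 0+11+15+20+27 = 73.
LPT (decreasing processing time): E A D C B.
E: waits 0, runs 0→15
A: waits 15, runs 15→26
D: waits 26, runs 26→33
C: waits 33, runs 33→38
B: waits 38, runs 38→42
Sum = 0+15+26+33+38 = 112.
Difference = 73 − 112 = -39.

-39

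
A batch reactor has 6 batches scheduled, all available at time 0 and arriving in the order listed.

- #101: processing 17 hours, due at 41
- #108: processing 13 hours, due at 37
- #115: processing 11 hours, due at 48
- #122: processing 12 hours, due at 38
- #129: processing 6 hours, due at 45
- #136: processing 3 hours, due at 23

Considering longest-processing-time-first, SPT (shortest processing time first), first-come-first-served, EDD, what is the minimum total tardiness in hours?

24

LPT (decreasing processing time): #101 #108 #122 #115 #129 #136.
#101: 0→17, due 41, tardiness 0
#108: 17→30, due 37, tardiness 0
#122: 30→42, due 38, tardiness 4
#115: 42→53, due 48, tardiness 5
#129: 53→59, due 45, tardiness 14
#136: 59→62, due 23, tardiness 39
Sum = 0+0+4+5+14+39 = 62.
SPT (increasing processing time): #136 #129 #115 #122 #108 #101.
#136: 0→3, due 23, tardiness 0
#129: 3→9, due 45, tardiness 0
#115: 9→20, due 48, tardiness 0
#122: 20→32, due 38, tardiness 0
#108: 32→45, due 37, tardiness 8
#101: 45→62, due 41, tardiness 21
Sum = 0+0+0+0+8+21 = 29.
FIFO (arrival order): #101 #108 #115 #122 #129 #136.
#101: 0→17, due 41, tardiness 0
#108: 17→30, due 37, tardiness 0
#115: 30→41, due 48, tardiness 0
#122: 41→53, due 38, tardiness 15
#129: 53→59, due 45, tardiness 14
#136: 59→62, due 23, tardiness 39
Sum = 0+0+0+15+14+39 = 68.
EDD (increasing due date): #136 #108 #122 #101 #129 #115.
#136: 0→3, due 23, tardiness 0
#108: 3→16, due 37, tardiness 0
#122: 16→28, due 38, tardiness 0
#101: 28→45, due 41, tardiness 4
#129: 45→51, due 45, tardiness 6
#115: 51→62, due 48, tardiness 14
Sum = 0+0+0+4+6+14 = 24.
LPT 62, SPT 29, FIFO 68, EDD 24 → minimum 24.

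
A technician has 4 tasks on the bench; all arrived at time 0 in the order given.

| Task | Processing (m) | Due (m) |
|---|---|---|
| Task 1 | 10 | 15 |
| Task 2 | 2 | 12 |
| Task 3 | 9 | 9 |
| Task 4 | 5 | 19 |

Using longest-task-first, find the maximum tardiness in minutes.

LPT (decreasing processing time): Task 1 Task 3 Task 4 Task 2.
Task 1: 0→10, due 15, tardiness 0
Task 3: 10→19, due 9, tardiness 10
Task 4: 19→24, due 19, tardiness 5
Task 2: 24→26, due 12, tardiness 14
Maximum = 14.

14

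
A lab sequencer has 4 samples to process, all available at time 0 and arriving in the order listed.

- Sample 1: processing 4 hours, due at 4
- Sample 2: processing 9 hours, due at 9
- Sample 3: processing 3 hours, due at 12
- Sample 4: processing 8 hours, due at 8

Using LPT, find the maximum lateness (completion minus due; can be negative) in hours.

LPT (decreasing processing time): Sample 2 Sample 4 Sample 1 Sample 3.
Sample 2: 0→9, due 9, lateness 0
Sample 4: 9→17, due 8, lateness 9
Sample 1: 17→21, due 4, lateness 17
Sample 3: 21→24, due 12, lateness 12
Maximum = 17.

17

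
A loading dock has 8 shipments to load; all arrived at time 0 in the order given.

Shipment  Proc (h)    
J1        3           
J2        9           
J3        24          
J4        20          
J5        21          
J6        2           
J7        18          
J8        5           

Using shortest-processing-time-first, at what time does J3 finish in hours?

102

SPT (increasing processing time): J6 J1 J8 J2 J7 J4 J5 J3.
J6: 0→2
J1: 2→5
J8: 5→10
J2: 10→19
J7: 19→37
J4: 37→57
J5: 57→78
J3: 78→102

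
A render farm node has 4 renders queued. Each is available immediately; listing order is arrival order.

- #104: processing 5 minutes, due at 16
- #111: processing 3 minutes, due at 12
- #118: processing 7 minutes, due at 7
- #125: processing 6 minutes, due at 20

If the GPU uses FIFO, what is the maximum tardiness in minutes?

8

FIFO (arrival order): #104 #111 #118 #125.
#104: 0→5, due 16, tardiness 0
#111: 5→8, due 12, tardiness 0
#118: 8→15, due 7, tardiness 8
#125: 15→21, due 20, tardiness 1
Maximum = 8.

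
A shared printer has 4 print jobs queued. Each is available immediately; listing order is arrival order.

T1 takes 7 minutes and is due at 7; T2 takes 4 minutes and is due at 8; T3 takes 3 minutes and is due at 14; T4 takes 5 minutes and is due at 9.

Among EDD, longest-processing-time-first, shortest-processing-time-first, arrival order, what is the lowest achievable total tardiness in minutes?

13

EDD (increasing due date): T1 T2 T4 T3.
T1: 0→7, due 7, tardiness 0
T2: 7→11, due 8, tardiness 3
T4: 11→16, due 9, tardiness 7
T3: 16→19, due 14, tardiness 5
Sum = 0+3+7+5 = 15.
LPT (decreasing processing time): T1 T4 T2 T3.
T1: 0→7, due 7, tardiness 0
T4: 7→12, due 9, tardiness 3
T2: 12→16, due 8, tardiness 8
T3: 16→19, due 14, tardiness 5
Sum = 0+3+8+5 = 16.
SPT (increasing processing time): T3 T2 T4 T1.
T3: 0→3, due 14, tardiness 0
T2: 3→7, due 8, tardiness 0
T4: 7→12, due 9, tardiness 3
T1: 12→19, due 7, tardiness 12
Sum = 0+0+3+12 = 15.
FIFO (arrival order): T1 T2 T3 T4.
T1: 0→7, due 7, tardiness 0
T2: 7→11, due 8, tardiness 3
T3: 11→14, due 14, tardiness 0
T4: 14→19, due 9, tardiness 10
Sum = 0+3+0+10 = 13.
EDD 15, LPT 16, SPT 15, FIFO 13 → minimum 13.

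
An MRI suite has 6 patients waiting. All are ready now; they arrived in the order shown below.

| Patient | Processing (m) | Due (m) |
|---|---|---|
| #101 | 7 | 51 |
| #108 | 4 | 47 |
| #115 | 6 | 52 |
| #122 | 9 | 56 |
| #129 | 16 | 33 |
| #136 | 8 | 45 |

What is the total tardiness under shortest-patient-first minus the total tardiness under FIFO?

SPT (increasing processing time): #108 #115 #101 #136 #122 #129.
#108: 0→4, due 47, tardiness 0
#115: 4→10, due 52, tardiness 0
#101: 10→17, due 51, tardiness 0
#136: 17→25, due 45, tardiness 0
#122: 25→34, due 56, tardiness 0
#129: 34→50, due 33, tardiness 17
Sum = 0+0+0+0+0+17 = 17.
FIFO (arrival order): #101 #108 #115 #122 #129 #136.
#101: 0→7, due 51, tardiness 0
#108: 7→11, due 47, tardiness 0
#115: 11→17, due 52, tardiness 0
#122: 17→26, due 56, tardiness 0
#129: 26→42, due 33, tardiness 9
#136: 42→50, due 45, tardiness 5
Sum = 0+0+0+0+9+5 = 14.
Difference = 17 − 14 = 3.

3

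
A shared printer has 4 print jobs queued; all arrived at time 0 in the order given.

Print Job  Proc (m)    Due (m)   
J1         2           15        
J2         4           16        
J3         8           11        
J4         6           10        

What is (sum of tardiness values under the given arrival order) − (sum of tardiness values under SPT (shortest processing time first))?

2

FIFO (arrival order): J1 J2 J3 J4.
J1: 0→2, due 15, tardiness 0
J2: 2→6, due 16, tardiness 0
J3: 6→14, due 11, tardiness 3
J4: 14→20, due 10, tardiness 10
Sum = 0+0+3+10 = 13.
SPT (increasing processing time): J1 J2 J4 J3.
J1: 0→2, due 15, tardiness 0
J2: 2→6, due 16, tardiness 0
J4: 6→12, due 10, tardiness 2
J3: 12→20, due 11, tardiness 9
Sum = 0+0+2+9 = 11.
Difference = 13 − 11 = 2.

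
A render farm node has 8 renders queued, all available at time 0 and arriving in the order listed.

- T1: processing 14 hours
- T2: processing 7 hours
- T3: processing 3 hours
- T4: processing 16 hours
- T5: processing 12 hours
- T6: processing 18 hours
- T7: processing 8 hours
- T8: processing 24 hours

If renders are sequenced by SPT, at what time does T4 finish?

SPT (increasing processing time): T3 T2 T7 T5 T1 T4 T6 T8.
T3: 0→3
T2: 3→10
T7: 10→18
T5: 18→30
T1: 30→44
T4: 44→60

60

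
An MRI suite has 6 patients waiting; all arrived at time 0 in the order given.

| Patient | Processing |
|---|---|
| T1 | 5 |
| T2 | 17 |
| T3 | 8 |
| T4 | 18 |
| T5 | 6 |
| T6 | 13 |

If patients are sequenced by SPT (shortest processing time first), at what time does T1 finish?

SPT (increasing processing time): T1 T5 T3 T6 T2 T4.
T1: 0→5

5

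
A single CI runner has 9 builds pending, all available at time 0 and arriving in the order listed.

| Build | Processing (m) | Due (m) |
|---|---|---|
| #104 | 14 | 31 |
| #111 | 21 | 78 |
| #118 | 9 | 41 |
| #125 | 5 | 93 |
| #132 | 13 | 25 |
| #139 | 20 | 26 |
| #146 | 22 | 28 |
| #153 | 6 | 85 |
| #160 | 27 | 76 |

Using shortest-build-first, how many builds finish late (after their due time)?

SPT (increasing processing time): #125 #153 #118 #132 #104 #139 #111 #146 #160.
#125: 0→5, due 93, tardiness 0
#153: 5→11, due 85, tardiness 0
#118: 11→20, due 41, tardiness 0
#132: 20→33, due 25, tardiness 8
#104: 33→47, due 31, tardiness 16
#139: 47→67, due 26, tardiness 41
#111: 67→88, due 78, tardiness 10
#146: 88→110, due 28, tardiness 82
#160: 110→137, due 76, tardiness 61
Late builds: 6.

6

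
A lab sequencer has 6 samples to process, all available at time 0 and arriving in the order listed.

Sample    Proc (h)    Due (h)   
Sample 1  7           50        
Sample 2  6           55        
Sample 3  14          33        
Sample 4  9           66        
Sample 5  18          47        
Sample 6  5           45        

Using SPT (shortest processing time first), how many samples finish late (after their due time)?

2

SPT (increasing processing time): Sample 6 Sample 2 Sample 1 Sample 4 Sample 3 Sample 5.
Sample 6: 0→5, due 45, tardiness 0
Sample 2: 5→11, due 55, tardiness 0
Sample 1: 11→18, due 50, tardiness 0
Sample 4: 18→27, due 66, tardiness 0
Sample 3: 27→41, due 33, tardiness 8
Sample 5: 41→59, due 47, tardiness 12
Late samples: 2.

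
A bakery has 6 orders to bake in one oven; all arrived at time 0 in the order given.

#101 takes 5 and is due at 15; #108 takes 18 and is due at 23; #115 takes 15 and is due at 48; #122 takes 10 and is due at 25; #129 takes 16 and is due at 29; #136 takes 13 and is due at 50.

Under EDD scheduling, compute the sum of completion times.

EDD (increasing due date): #101 #108 #122 #129 #115 #136.
#101: 0→5
#108: 5→23
#122: 23→33
#129: 33→49
#115: 49→64
#136: 64→77
Sum = 5+23+33+49+64+77 = 251.

251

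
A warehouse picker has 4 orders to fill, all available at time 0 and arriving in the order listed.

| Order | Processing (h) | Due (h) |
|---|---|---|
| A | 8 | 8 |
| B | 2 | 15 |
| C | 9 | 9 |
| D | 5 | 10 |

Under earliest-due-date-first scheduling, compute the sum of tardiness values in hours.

EDD (increasing due date): A C D B.
A: 0→8, due 8, tardiness 0
C: 8→17, due 9, tardiness 8
D: 17→22, due 10, tardiness 12
B: 22→24, due 15, tardiness 9
Sum = 0+8+12+9 = 29.

29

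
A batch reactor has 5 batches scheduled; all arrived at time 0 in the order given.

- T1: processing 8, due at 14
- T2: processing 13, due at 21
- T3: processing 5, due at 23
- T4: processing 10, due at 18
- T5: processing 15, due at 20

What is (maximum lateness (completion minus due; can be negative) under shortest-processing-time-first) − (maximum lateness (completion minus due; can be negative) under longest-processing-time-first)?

-1

SPT (increasing processing time): T3 T1 T4 T2 T5.
T3: 0→5, due 23, lateness -18
T1: 5→13, due 14, lateness -1
T4: 13→23, due 18, lateness 5
T2: 23→36, due 21, lateness 15
T5: 36→51, due 20, lateness 31
Maximum = 31.
LPT (decreasing processing time): T5 T2 T4 T1 T3.
T5: 0→15, due 20, lateness -5
T2: 15→28, due 21, lateness 7
T4: 28→38, due 18, lateness 20
T1: 38→46, due 14, lateness 32
T3: 46→51, due 23, lateness 28
Maximum = 32.
Difference = 31 − 32 = -1.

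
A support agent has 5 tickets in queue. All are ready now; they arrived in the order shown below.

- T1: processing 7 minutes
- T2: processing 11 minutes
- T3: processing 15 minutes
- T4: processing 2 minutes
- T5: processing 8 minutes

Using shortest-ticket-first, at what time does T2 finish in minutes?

SPT (increasing processing time): T4 T1 T5 T2 T3.
T4: 0→2
T1: 2→9
T5: 9→17
T2: 17→28

28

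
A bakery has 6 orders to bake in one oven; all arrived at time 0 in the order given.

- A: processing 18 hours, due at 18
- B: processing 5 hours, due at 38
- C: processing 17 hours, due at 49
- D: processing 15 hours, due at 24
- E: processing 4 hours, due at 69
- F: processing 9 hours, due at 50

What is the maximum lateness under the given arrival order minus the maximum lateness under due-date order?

17

FIFO (arrival order): A B C D E F.
A: 0→18, due 18, lateness 0
B: 18→23, due 38, lateness -15
C: 23→40, due 49, lateness -9
D: 40→55, due 24, lateness 31
E: 55→59, due 69, lateness -10
F: 59→68, due 50, lateness 18
Maximum = 31.
EDD (increasing due date): A D B C F E.
A: 0→18, due 18, lateness 0
D: 18→33, due 24, lateness 9
B: 33→38, due 38, lateness 0
C: 38→55, due 49, lateness 6
F: 55→64, due 50, lateness 14
E: 64→68, due 69, lateness -1
Maximum = 14.
Difference = 31 − 14 = 17.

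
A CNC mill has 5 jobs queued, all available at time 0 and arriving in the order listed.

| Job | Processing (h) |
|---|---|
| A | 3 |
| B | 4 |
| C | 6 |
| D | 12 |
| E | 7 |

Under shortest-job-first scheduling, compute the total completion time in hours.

75

SPT (increasing processing time): A B C E D.
A: 0→3
B: 3→7
C: 7→13
E: 13→20
D: 20→32
Sum = 3+7+13+20+32 = 75.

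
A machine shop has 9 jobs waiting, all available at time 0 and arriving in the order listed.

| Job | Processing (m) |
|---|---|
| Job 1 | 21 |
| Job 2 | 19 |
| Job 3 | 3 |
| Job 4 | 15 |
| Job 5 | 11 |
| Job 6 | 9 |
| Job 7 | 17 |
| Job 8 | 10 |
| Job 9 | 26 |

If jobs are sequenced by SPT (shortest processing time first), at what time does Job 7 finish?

65

SPT (increasing processing time): Job 3 Job 6 Job 8 Job 5 Job 4 Job 7 Job 2 Job 1 Job 9.
Job 3: 0→3
Job 6: 3→12
Job 8: 12→22
Job 5: 22→33
Job 4: 33→48
Job 7: 48→65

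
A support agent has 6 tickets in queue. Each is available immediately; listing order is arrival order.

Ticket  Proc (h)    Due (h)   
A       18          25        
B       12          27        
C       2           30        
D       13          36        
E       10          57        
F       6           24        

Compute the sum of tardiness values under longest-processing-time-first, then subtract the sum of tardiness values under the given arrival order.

LPT (decreasing processing time): A D B E F C.
A: 0→18, due 25, tardiness 0
D: 18→31, due 36, tardiness 0
B: 31→43, due 27, tardiness 16
E: 43→53, due 57, tardiness 0
F: 53→59, due 24, tardiness 35
C: 59→61, due 30, tardiness 31
Sum = 0+0+16+0+35+31 = 82.
FIFO (arrival order): A B C D E F.
A: 0→18, due 25, tardiness 0
B: 18→30, due 27, tardiness 3
C: 30→32, due 30, tardiness 2
D: 32→45, due 36, tardiness 9
E: 45→55, due 57, tardiness 0
F: 55→61, due 24, tardiness 37
Sum = 0+3+2+9+0+37 = 51.
Difference = 82 − 51 = 31.

31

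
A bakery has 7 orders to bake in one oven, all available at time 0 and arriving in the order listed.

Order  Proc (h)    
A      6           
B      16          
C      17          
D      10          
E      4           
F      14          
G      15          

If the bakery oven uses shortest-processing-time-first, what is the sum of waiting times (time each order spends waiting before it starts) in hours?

182

SPT (increasing processing time): E A D F G B C.
E: waits 0, runs 0→4
A: waits 4, runs 4→10
D: waits 10, runs 10→20
F: waits 20, runs 20→34
G: waits 34, runs 34→49
B: waits 49, runs 49→65
C: waits 65, runs 65→82
Sum = 0+4+10+20+34+49+65 = 182.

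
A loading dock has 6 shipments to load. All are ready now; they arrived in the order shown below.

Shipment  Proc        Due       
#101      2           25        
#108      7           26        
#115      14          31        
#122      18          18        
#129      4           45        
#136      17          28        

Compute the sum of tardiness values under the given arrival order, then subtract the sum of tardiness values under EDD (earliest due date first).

FIFO (arrival order): #101 #108 #115 #122 #129 #136.
#101: 0→2, due 25, tardiness 0
#108: 2→9, due 26, tardiness 0
#115: 9→23, due 31, tardiness 0
#122: 23→41, due 18, tardiness 23
#129: 41→45, due 45, tardiness 0
#136: 45→62, due 28, tardiness 34
Sum = 0+0+0+23+0+34 = 57.
EDD (increasing due date): #122 #101 #108 #136 #115 #129.
#122: 0→18, due 18, tardiness 0
#101: 18→20, due 25, tardiness 0
#108: 20→27, due 26, tardiness 1
#136: 27→44, due 28, tardiness 16
#115: 44→58, due 31, tardiness 27
#129: 58→62, due 45, tardiness 17
Sum = 0+0+1+16+27+17 = 61.
Difference = 57 − 61 = -4.

-4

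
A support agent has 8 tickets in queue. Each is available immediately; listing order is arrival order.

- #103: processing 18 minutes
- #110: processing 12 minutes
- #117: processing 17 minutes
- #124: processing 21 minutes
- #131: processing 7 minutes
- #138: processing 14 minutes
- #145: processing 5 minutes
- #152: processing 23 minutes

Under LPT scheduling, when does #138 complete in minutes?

93

LPT (decreasing processing time): #152 #124 #103 #117 #138 #110 #131 #145.
#152: 0→23
#124: 23→44
#103: 44→62
#117: 62→79
#138: 79→93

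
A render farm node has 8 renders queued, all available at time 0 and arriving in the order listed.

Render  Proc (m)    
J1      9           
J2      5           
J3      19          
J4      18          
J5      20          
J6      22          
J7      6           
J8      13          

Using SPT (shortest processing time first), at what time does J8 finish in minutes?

33

SPT (increasing processing time): J2 J7 J1 J8 J4 J3 J5 J6.
J2: 0→5
J7: 5→11
J1: 11→20
J8: 20→33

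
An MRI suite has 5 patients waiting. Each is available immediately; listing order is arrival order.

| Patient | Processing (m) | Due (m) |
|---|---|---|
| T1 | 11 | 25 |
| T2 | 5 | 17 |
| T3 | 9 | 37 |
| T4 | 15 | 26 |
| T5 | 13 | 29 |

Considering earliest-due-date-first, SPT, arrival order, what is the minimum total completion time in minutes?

135

EDD (increasing due date): T2 T1 T4 T5 T3.
T2: 0→5
T1: 5→16
T4: 16→31
T5: 31→44
T3: 44→53
Sum = 5+16+31+44+53 = 149.
SPT (increasing processing time): T2 T3 T1 T5 T4.
T2: 0→5
T3: 5→14
T1: 14→25
T5: 25→38
T4: 38→53
Sum = 5+14+25+38+53 = 135.
FIFO (arrival order): T1 T2 T3 T4 T5.
T1: 0→11
T2: 11→16
T3: 16→25
T4: 25→40
T5: 40→53
Sum = 11+16+25+40+53 = 145.
EDD 149, SPT 135, FIFO 145 → minimum 135.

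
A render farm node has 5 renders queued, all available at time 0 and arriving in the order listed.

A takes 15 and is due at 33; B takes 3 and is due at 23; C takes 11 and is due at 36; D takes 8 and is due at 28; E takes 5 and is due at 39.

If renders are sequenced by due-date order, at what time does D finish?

EDD (increasing due date): B D A C E.
B: 0→3
D: 3→11

11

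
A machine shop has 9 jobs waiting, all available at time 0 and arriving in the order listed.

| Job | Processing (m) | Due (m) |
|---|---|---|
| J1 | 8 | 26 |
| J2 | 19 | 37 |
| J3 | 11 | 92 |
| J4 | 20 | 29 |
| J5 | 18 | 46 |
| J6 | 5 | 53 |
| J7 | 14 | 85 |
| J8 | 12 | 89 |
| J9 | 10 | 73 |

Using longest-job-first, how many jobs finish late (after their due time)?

LPT (decreasing processing time): J4 J2 J5 J7 J8 J3 J9 J1 J6.
J4: 0→20, due 29, tardiness 0
J2: 20→39, due 37, tardiness 2
J5: 39→57, due 46, tardiness 11
J7: 57→71, due 85, tardiness 0
J8: 71→83, due 89, tardiness 0
J3: 83→94, due 92, tardiness 2
J9: 94→104, due 73, tardiness 31
J1: 104→112, due 26, tardiness 86
J6: 112→117, due 53, tardiness 64
Late jobs: 6.

6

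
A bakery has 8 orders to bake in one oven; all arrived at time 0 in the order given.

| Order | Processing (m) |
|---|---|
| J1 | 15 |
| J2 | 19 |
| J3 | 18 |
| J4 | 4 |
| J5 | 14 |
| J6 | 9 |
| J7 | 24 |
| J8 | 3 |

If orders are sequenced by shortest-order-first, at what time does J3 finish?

SPT (increasing processing time): J8 J4 J6 J5 J1 J3 J2 J7.
J8: 0→3
J4: 3→7
J6: 7→16
J5: 16→30
J1: 30→45
J3: 45→63

63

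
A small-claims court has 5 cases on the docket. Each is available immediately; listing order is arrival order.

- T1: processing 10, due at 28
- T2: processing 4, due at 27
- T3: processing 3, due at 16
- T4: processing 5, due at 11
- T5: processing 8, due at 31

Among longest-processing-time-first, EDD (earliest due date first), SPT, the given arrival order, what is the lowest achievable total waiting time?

LPT (decreasing processing time): T1 T5 T4 T2 T3.
T1: waits 0, runs 0→10
T5: waits 10, runs 10→18
T4: waits 18, runs 18→23
T2: waits 23, runs 23→27
T3: waits 27, runs 27→30
Sum = 0+10+18+23+27 = 78.
EDD (increasing due date): T4 T3 T2 T1 T5.
T4: waits 0, runs 0→5
T3: waits 5, runs 5→8
T2: waits 8, runs 8→12
T1: waits 12, runs 12→22
T5: waits 22, runs 22→30
Sum = 0+5+8+12+22 = 47.
SPT (increasing processing time): T3 T2 T4 T5 T1.
T3: waits 0, runs 0→3
T2: waits 3, runs 3→7
T4: waits 7, runs 7→12
T5: waits 12, runs 12→20
T1: waits 20, runs 20→30
Sum = 0+3+7+12+20 = 42.
FIFO (arrival order): T1 T2 T3 T4 T5.
T1: waits 0, runs 0→10
T2: waits 10, runs 10→14
T3: waits 14, runs 14→17
T4: waits 17, runs 17→22
T5: waits 22, runs 22→30
Sum = 0+10+14+17+22 = 63.
LPT 78, EDD 47, SPT 42, FIFO 63 → minimum 42.

42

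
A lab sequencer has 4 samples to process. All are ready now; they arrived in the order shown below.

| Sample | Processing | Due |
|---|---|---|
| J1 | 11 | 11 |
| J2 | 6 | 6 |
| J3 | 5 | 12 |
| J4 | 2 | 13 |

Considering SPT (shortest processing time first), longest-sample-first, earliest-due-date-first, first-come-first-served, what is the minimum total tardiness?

SPT (increasing processing time): J4 J3 J2 J1.
J4: 0→2, due 13, tardiness 0
J3: 2→7, due 12, tardiness 0
J2: 7→13, due 6, tardiness 7
J1: 13→24, due 11, tardiness 13
Sum = 0+0+7+13 = 20.
LPT (decreasing processing time): J1 J2 J3 J4.
J1: 0→11, due 11, tardiness 0
J2: 11→17, due 6, tardiness 11
J3: 17→22, due 12, tardiness 10
J4: 22→24, due 13, tardiness 11
Sum = 0+11+10+11 = 32.
EDD (increasing due date): J2 J1 J3 J4.
J2: 0→6, due 6, tardiness 0
J1: 6→17, due 11, tardiness 6
J3: 17→22, due 12, tardiness 10
J4: 22→24, due 13, tardiness 11
Sum = 0+6+10+11 = 27.
FIFO (arrival order): J1 J2 J3 J4.
J1: 0→11, due 11, tardiness 0
J2: 11→17, due 6, tardiness 11
J3: 17→22, due 12, tardiness 10
J4: 22→24, due 13, tardiness 11
Sum = 0+11+10+11 = 32.
SPT 20, LPT 32, EDD 27, FIFO 32 → minimum 20.

20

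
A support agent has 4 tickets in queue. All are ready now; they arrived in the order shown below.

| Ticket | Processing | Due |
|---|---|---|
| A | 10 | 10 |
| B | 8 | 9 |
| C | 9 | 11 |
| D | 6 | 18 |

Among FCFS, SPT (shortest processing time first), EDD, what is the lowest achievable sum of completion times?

76

FIFO (arrival order): A B C D.
A: 0→10
B: 10→18
C: 18→27
D: 27→33
Sum = 10+18+27+33 = 88.
SPT (increasing processing time): D B C A.
D: 0→6
B: 6→14
C: 14→23
A: 23→33
Sum = 6+14+23+33 = 76.
EDD (increasing due date): B A C D.
B: 0→8
A: 8→18
C: 18→27
D: 27→33
Sum = 8+18+27+33 = 86.
FIFO 88, SPT 76, EDD 86 → minimum 76.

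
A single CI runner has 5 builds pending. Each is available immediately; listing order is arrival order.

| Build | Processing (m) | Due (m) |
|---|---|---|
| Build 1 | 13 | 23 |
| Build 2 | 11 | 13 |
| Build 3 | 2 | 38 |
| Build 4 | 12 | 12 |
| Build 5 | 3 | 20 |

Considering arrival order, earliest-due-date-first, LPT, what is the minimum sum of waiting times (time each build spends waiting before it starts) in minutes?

FIFO (arrival order): Build 1 Build 2 Build 3 Build 4 Build 5.
Build 1: waits 0, runs 0→13
Build 2: waits 13, runs 13→24
Build 3: waits 24, runs 24→26
Build 4: waits 26, runs 26→38
Build 5: waits 38, runs 38→41
Sum = 0+13+24+26+38 = 101.
EDD (increasing due date): Build 4 Build 2 Build 5 Build 1 Build 3.
Build 4: waits 0, runs 0→12
Build 2: waits 12, runs 12→23
Build 5: waits 23, runs 23→26
Build 1: waits 26, runs 26→39
Build 3: waits 39, runs 39→41
Sum = 0+12+23+26+39 = 100.
LPT (decreasing processing time): Build 1 Build 4 Build 2 Build 5 Build 3.
Build 1: waits 0, runs 0→13
Build 4: waits 13, runs 13→25
Build 2: waits 25, runs 25→36
Build 5: waits 36, runs 36→39
Build 3: waits 39, runs 39→41
Sum = 0+13+25+36+39 = 113.
FIFO 101, EDD 100, LPT 113 → minimum 100.

100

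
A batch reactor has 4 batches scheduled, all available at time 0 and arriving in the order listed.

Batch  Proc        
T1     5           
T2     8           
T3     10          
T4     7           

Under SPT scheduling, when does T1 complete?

SPT (increasing processing time): T1 T4 T2 T3.
T1: 0→5

5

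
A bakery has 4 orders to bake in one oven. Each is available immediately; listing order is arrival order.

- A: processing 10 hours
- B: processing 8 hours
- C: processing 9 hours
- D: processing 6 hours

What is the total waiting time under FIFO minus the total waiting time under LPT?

FIFO (arrival order): A B C D.
A: waits 0, runs 0→10
B: waits 10, runs 10→18
C: waits 18, runs 18→27
D: waits 27, runs 27→33
Sum = 0+10+18+27 = 55.
LPT (decreasing processing time): A C B D.
A: waits 0, runs 0→10
C: waits 10, runs 10→19
B: waits 19, runs 19→27
D: waits 27, runs 27→33
Sum = 0+10+19+27 = 56.
Difference = 55 − 56 = -1.

-1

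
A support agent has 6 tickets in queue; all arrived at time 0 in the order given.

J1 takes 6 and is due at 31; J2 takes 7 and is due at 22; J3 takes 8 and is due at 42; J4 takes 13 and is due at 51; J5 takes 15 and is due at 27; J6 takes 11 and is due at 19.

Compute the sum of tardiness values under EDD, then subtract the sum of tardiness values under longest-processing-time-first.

EDD (increasing due date): J6 J2 J5 J1 J3 J4.
J6: 0→11, due 19, tardiness 0
J2: 11→18, due 22, tardiness 0
J5: 18→33, due 27, tardiness 6
J1: 33→39, due 31, tardiness 8
J3: 39→47, due 42, tardiness 5
J4: 47→60, due 51, tardiness 9
Sum = 0+0+6+8+5+9 = 28.
LPT (decreasing processing time): J5 J4 J6 J3 J2 J1.
J5: 0→15, due 27, tardiness 0
J4: 15→28, due 51, tardiness 0
J6: 28→39, due 19, tardiness 20
J3: 39→47, due 42, tardiness 5
J2: 47→54, due 22, tardiness 32
J1: 54→60, due 31, tardiness 29
Sum = 0+0+20+5+32+29 = 86.
Difference = 28 − 86 = -58.

-58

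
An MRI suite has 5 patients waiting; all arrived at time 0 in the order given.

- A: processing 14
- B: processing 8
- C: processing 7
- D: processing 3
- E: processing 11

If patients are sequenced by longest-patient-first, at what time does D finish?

LPT (decreasing processing time): A E B C D.
A: 0→14
E: 14→25
B: 25→33
C: 33→40
D: 40→43

43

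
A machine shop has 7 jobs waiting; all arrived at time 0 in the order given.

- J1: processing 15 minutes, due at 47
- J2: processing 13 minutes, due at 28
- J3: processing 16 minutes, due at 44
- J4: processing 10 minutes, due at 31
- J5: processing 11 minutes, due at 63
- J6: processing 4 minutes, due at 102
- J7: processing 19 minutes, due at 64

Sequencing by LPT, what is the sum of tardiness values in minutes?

102

LPT (decreasing processing time): J7 J3 J1 J2 J5 J4 J6.
J7: 0→19, due 64, tardiness 0
J3: 19→35, due 44, tardiness 0
J1: 35→50, due 47, tardiness 3
J2: 50→63, due 28, tardiness 35
J5: 63→74, due 63, tardiness 11
J4: 74→84, due 31, tardiness 53
J6: 84→88, due 102, tardiness 0
Sum = 0+0+3+35+11+53+0 = 102.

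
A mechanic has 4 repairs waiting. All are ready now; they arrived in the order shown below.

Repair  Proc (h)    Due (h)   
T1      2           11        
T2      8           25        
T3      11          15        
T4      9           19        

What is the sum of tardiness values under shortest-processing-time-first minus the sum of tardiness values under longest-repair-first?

SPT (increasing processing time): T1 T2 T4 T3.
T1: 0→2, due 11, tardiness 0
T2: 2→10, due 25, tardiness 0
T4: 10→19, due 19, tardiness 0
T3: 19→30, due 15, tardiness 15
Sum = 0+0+0+15 = 15.
LPT (decreasing processing time): T3 T4 T2 T1.
T3: 0→11, due 15, tardiness 0
T4: 11→20, due 19, tardiness 1
T2: 20→28, due 25, tardiness 3
T1: 28→30, due 11, tardiness 19
Sum = 0+1+3+19 = 23.
Difference = 15 − 23 = -8.

-8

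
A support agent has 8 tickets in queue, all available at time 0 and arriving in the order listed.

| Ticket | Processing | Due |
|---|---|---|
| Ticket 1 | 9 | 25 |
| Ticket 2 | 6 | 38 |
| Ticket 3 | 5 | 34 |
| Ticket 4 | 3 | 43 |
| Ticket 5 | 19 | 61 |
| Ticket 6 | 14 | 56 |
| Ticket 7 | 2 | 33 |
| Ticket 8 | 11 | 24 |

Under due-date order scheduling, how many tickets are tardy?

EDD (increasing due date): Ticket 8 Ticket 1 Ticket 7 Ticket 3 Ticket 2 Ticket 4 Ticket 6 Ticket 5.
Ticket 8: 0→11, due 24, tardiness 0
Ticket 1: 11→20, due 25, tardiness 0
Ticket 7: 20→22, due 33, tardiness 0
Ticket 3: 22→27, due 34, tardiness 0
Ticket 2: 27→33, due 38, tardiness 0
Ticket 4: 33→36, due 43, tardiness 0
Ticket 6: 36→50, due 56, tardiness 0
Ticket 5: 50→69, due 61, tardiness 8
Late tickets: 1.

1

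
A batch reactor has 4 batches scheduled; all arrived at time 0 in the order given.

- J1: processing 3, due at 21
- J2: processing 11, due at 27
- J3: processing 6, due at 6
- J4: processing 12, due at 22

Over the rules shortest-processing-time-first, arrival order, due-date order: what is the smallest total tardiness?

5

SPT (increasing processing time): J1 J3 J2 J4.
J1: 0→3, due 21, tardiness 0
J3: 3→9, due 6, tardiness 3
J2: 9→20, due 27, tardiness 0
J4: 20→32, due 22, tardiness 10
Sum = 0+3+0+10 = 13.
FIFO (arrival order): J1 J2 J3 J4.
J1: 0→3, due 21, tardiness 0
J2: 3→14, due 27, tardiness 0
J3: 14→20, due 6, tardiness 14
J4: 20→32, due 22, tardiness 10
Sum = 0+0+14+10 = 24.
EDD (increasing due date): J3 J1 J4 J2.
J3: 0→6, due 6, tardiness 0
J1: 6→9, due 21, tardiness 0
J4: 9→21, due 22, tardiness 0
J2: 21→32, due 27, tardiness 5
Sum = 0+0+0+5 = 5.
SPT 13, FIFO 24, EDD 5 → minimum 5.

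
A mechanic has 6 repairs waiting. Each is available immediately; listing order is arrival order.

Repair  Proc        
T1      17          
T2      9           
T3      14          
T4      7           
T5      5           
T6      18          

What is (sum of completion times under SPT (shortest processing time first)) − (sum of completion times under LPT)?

SPT (increasing processing time): T5 T4 T2 T3 T1 T6.
T5: 0→5
T4: 5→12
T2: 12→21
T3: 21→35
T1: 35→52
T6: 52→70
Sum = 5+12+21+35+52+70 = 195.
LPT (decreasing processing time): T6 T1 T3 T2 T4 T5.
T6: 0→18
T1: 18→35
T3: 35→49
T2: 49→58
T4: 58→65
T5: 65→70
Sum = 18+35+49+58+65+70 = 295.
Difference = 195 − 295 = -100.

-100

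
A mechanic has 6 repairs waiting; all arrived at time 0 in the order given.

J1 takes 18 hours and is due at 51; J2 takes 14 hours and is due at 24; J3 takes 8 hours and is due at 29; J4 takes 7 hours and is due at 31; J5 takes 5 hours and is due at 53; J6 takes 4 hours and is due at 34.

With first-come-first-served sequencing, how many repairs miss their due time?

FIFO (arrival order): J1 J2 J3 J4 J5 J6.
J1: 0→18, due 51, tardiness 0
J2: 18→32, due 24, tardiness 8
J3: 32→40, due 29, tardiness 11
J4: 40→47, due 31, tardiness 16
J5: 47→52, due 53, tardiness 0
J6: 52→56, due 34, tardiness 22
Late repairs: 4.

4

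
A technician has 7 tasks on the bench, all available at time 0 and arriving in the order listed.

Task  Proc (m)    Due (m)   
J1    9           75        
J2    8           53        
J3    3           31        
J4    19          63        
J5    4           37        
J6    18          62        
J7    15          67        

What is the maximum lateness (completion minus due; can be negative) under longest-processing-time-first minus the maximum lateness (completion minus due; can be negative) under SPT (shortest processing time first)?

LPT (decreasing processing time): J4 J6 J7 J1 J2 J5 J3.
J4: 0→19, due 63, lateness -44
J6: 19→37, due 62, lateness -25
J7: 37→52, due 67, lateness -15
J1: 52→61, due 75, lateness -14
J2: 61→69, due 53, lateness 16
J5: 69→73, due 37, lateness 36
J3: 73→76, due 31, lateness 45
Maximum = 45.
SPT (increasing processing time): J3 J5 J2 J1 J7 J6 J4.
J3: 0→3, due 31, lateness -28
J5: 3→7, due 37, lateness -30
J2: 7→15, due 53, lateness -38
J1: 15→24, due 75, lateness -51
J7: 24→39, due 67, lateness -28
J6: 39→57, due 62, lateness -5
J4: 57→76, due 63, lateness 13
Maximum = 13.
Difference = 45 − 13 = 32.

32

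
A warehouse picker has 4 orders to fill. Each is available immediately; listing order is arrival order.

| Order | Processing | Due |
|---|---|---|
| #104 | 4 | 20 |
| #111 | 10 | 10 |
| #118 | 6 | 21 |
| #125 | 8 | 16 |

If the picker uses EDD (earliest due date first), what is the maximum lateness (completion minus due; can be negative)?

EDD (increasing due date): #111 #125 #104 #118.
#111: 0→10, due 10, lateness 0
#125: 10→18, due 16, lateness 2
#104: 18→22, due 20, lateness 2
#118: 22→28, due 21, lateness 7
Maximum = 7.

7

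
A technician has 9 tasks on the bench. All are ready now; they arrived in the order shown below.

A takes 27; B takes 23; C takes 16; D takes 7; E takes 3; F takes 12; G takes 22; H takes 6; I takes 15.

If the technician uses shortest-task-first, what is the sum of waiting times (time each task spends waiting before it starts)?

SPT (increasing processing time): E H D F I C G B A.
E: waits 0, runs 0→3
H: waits 3, runs 3→9
D: waits 9, runs 9→16
F: waits 16, runs 16→28
I: waits 28, runs 28→43
C: waits 43, runs 43→59
G: waits 59, runs 59→81
B: waits 81, runs 81→104
A: waits 104, runs 104→131
Sum = 0+3+9+16+28+43+59+81+104 = 343.

343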